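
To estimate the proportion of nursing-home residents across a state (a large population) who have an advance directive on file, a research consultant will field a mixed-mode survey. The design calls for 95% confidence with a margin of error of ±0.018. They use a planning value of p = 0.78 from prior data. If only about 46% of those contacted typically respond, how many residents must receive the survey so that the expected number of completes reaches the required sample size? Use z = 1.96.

4424

Completed interviews needed: n₀ = 1.96² × 0.1716 / 0.018² ≈ 2034.63 → 2035.
At a 46% response rate, contacts needed = 2035 / 0.46 ≈ 4423.91 → 4424.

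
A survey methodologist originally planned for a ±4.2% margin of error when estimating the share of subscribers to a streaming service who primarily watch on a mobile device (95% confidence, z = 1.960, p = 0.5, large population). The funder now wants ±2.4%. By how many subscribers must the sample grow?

At ±4.2%: n = 1.960² × 0.2500 / 0.042² ≈ 544.44 → 545.
At ±2.4%: n = 1.960² × 0.2500 / 0.024² ≈ 1667.36 → 1668.
Additional respondents: 1668 − 545 = 1123.

1123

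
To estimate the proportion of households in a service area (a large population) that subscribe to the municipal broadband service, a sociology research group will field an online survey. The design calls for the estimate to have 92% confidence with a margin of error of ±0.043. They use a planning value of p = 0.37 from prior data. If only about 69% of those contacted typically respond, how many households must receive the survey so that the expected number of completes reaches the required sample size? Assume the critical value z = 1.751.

Completed interviews needed: n₀ = 1.751² × 0.2331 / 0.043² ≈ 386.53 → 387.
At a 69% response rate, contacts needed = 387 / 0.69 ≈ 560.87 → 561.

561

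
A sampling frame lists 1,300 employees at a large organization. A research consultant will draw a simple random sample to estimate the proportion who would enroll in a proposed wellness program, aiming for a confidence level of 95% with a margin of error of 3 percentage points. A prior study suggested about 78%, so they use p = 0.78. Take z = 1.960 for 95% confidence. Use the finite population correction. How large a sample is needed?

469

Unadjusted: n₀ = 1.960² × 0.78 × 0.22 / 0.030² ≈ 732.47, so n₀ = 733.
Finite population correction with N = 1,300: n = n₀ / (1 + (n₀−1)/N) = 733 / (1 + 732/1300) = 733 / 1.5631 ≈ 468.95.
Rounding up, n = 469.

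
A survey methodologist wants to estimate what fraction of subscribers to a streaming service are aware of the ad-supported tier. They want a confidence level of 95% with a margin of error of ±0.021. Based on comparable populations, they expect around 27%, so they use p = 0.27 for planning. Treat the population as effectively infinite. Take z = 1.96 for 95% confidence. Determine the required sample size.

With p = 0.27, p(1−p) = 0.1971.
n = z²·p(1−p)/E² = 1.96² × 0.1971 / 0.021² = 3.8416 × 0.1971 / 0.000441 ≈ 1716.96.
Rounding up gives n = 1717.

1717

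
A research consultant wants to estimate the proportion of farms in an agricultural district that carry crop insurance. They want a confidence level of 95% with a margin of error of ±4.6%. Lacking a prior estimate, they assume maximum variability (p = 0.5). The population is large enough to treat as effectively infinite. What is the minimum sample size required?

454

For 95% confidence, z = 1.960.
With p = 0.5, p(1−p) = 0.25.
n = z²·p(1−p)/E² = 1.960² × 0.2500 / 0.046² = 3.8416 × 0.2500 / 0.002116 ≈ 453.88.
Rounding up gives n = 454.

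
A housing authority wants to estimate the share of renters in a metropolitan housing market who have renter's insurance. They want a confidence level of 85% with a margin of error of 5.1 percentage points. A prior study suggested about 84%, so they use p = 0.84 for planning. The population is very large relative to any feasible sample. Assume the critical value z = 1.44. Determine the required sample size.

108

With p = 0.84, p(1−p) = 0.1344.
n = z²·p(1−p)/E² = 1.44² × 0.1344 / 0.051² = 2.0736 × 0.1344 / 0.002601 ≈ 107.15.
Rounding up gives n = 108.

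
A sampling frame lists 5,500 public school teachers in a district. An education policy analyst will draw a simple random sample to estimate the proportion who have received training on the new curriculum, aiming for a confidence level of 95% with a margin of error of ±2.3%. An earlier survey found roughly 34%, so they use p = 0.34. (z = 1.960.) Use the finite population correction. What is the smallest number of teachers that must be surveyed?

Unadjusted: n₀ = 1.960² × 0.34 × 0.66 / 0.023² ≈ 1629.59, so n₀ = 1630.
Finite population correction with N = 5,500: n = n₀ / (1 + (n₀−1)/N) = 1630 / (1 + 1629/5500) = 1630 / 1.2962 ≈ 1257.54.
Rounding up, n = 1258.

1258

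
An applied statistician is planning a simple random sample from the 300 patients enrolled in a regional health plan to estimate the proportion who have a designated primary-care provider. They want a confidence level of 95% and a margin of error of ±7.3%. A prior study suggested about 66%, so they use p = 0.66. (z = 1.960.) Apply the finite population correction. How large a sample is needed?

Unadjusted: n₀ = 1.960² × 0.66 × 0.34 / 0.073² ≈ 161.77, so n₀ = 162.
Finite population correction with N = 300: n = n₀ / (1 + (n₀−1)/N) = 162 / (1 + 161/300) = 162 / 1.5367 ≈ 105.42.
Rounding up, n = 106.

106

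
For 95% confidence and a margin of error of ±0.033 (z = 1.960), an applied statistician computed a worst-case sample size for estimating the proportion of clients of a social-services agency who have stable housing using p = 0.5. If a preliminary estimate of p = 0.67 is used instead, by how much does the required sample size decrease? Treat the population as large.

Conservative (p = 0.5): n = 1.960² × 0.25 / 0.033² ≈ 881.91 → 882.
Using p = 0.67: p(1−p) = 0.2211, so n = 1.960² × 0.2211 / 0.033² ≈ 779.96 → 780.
Reduction: 882 − 780 = 102.

102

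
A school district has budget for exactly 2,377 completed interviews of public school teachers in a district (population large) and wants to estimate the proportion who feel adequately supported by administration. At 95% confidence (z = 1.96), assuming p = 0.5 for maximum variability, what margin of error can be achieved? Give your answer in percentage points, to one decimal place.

2.0

SE(p̂) = √[p(1−p)/n] = √[0.2500/2377] = 0.01026.
E = z × SE = 1.96 × 0.01026 = 0.02010, or 2.0 percentage points.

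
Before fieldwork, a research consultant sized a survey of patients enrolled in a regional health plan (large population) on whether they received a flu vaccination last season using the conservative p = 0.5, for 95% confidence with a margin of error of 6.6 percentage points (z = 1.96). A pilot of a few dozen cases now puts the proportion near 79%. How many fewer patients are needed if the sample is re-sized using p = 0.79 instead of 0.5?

74

Conservative (p = 0.5): n = 1.96² × 0.25 / 0.066² ≈ 220.48 → 221.
Using p = 0.79: p(1−p) = 0.1659, so n = 1.96² × 0.1659 / 0.066² ≈ 146.31 → 147.
Reduction: 221 − 147 = 74.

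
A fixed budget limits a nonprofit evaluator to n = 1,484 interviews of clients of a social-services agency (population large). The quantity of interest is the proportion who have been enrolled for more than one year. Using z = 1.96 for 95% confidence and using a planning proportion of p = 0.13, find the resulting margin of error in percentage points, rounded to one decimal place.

1.7

SE(p̂) = √[p(1−p)/n] = √[0.1131/1484] = 0.00873.
E = z × SE = 1.96 × 0.00873 = 0.01711, or 1.7 percentage points.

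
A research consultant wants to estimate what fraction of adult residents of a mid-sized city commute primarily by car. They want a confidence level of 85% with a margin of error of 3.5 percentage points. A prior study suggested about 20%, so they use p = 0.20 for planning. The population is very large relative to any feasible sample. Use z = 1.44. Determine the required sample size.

With p = 0.20, p(1−p) = 0.1600.
n = z²·p(1−p)/E² = 1.44² × 0.1600 / 0.035² = 2.0736 × 0.1600 / 0.001225 ≈ 270.84.
Rounding up gives n = 271.

271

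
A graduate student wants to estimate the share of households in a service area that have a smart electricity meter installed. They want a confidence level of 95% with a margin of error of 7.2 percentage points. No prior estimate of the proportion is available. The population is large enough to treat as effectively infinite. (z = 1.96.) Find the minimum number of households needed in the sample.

186

With no prior estimate, use p = 0.5, giving p(1−p) = 0.25.
n = z²·p(1−p)/E² = 1.96² × 0.2500 / 0.072² = 3.8416 × 0.2500 / 0.005184 ≈ 185.26.
Rounding up gives n = 186.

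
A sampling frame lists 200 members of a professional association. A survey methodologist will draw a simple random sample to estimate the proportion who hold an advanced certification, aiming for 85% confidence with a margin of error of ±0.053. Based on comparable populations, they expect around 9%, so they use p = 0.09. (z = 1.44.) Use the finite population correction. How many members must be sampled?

47

Unadjusted: n₀ = 1.44² × 0.09 × 0.91 / 0.053² ≈ 60.46, so n₀ = 61.
Finite population correction with N = 200: n = n₀ / (1 + (n₀−1)/N) = 61 / (1 + 60/200) = 61 / 1.3000 ≈ 46.92.
Rounding up, n = 47.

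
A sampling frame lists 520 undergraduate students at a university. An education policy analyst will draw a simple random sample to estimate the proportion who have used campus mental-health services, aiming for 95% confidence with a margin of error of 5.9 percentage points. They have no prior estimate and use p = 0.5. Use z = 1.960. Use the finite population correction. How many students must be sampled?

181

Unadjusted: n₀ = 1.960² × 0.50 × 0.50 / 0.059² ≈ 275.90, so n₀ = 276.
Finite population correction with N = 520: n = n₀ / (1 + (n₀−1)/N) = 276 / (1 + 275/520) = 276 / 1.5288 ≈ 180.53.
Rounding up, n = 181.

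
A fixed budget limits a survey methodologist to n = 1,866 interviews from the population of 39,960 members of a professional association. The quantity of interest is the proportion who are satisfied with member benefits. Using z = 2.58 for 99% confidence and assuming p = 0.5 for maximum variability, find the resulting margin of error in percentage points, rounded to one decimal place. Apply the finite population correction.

Finite-population factor: (N−n)/(N−1) = (39960−1866)/(39960−1) = 0.9533.
SE(p̂) = √[p(1−p)/n · (N−n)/(N−1)] = √[0.2500/1866 × 0.9533] = 0.01130.
E = z × SE = 2.58 × 0.01130 = 0.02916 ≈ 2.9 percentage points.

2.9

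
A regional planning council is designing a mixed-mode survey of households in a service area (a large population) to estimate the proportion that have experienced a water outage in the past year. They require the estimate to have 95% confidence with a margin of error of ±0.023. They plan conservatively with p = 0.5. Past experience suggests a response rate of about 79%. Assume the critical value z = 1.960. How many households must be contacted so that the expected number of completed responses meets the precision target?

Completed interviews needed: n₀ = 1.960² × 0.2500 / 0.023² ≈ 1815.50 → 1816.
At a 79% response rate, contacts needed = 1816 / 0.79 ≈ 2298.73 → 2299.

2299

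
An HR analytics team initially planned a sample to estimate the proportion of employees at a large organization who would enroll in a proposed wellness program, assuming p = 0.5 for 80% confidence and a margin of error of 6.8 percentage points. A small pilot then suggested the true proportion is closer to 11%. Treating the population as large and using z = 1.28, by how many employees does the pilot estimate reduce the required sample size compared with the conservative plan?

Conservative (p = 0.5): n = 1.28² × 0.25 / 0.068² ≈ 88.58 → 89.
Using p = 0.11: p(1−p) = 0.0979, so n = 1.28² × 0.0979 / 0.068² ≈ 34.69 → 35.
Reduction: 89 − 35 = 54.

54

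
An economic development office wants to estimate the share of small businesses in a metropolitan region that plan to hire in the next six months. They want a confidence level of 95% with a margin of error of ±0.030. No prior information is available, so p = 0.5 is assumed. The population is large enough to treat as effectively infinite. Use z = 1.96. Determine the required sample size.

With p = 0.5, p(1−p) = 0.25.
n = z²·p(1−p)/E² = 1.96² × 0.2500 / 0.030² = 3.8416 × 0.2500 / 0.000900 ≈ 1067.11.
Rounding up gives n = 1068.

1068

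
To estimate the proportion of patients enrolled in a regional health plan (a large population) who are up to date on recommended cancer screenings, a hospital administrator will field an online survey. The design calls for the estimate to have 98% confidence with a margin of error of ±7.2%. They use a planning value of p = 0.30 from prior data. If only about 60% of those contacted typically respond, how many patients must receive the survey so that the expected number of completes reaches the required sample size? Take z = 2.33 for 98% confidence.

Completed interviews needed: n₀ = 2.33² × 0.2100 / 0.072² ≈ 219.92 → 220.
At a 60% response rate, contacts needed = 220 / 0.60 ≈ 366.67 → 367.

367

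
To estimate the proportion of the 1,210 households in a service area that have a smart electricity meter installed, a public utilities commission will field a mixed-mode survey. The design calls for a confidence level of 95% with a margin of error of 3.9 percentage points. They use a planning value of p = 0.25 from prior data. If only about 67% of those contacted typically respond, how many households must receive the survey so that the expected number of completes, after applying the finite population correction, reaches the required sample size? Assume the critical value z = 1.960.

Completed interviews needed (unadjusted): n₀ = 1.960² × 0.1875 / 0.039² ≈ 473.57 → 474.
FPC for N = 1,210: n = 474 / (1 + 473/1210) = 474 / 1.3909 ≈ 340.78 → 341.
At a 67% response rate, contacts needed = 341 / 0.67 ≈ 508.96 → 509.

509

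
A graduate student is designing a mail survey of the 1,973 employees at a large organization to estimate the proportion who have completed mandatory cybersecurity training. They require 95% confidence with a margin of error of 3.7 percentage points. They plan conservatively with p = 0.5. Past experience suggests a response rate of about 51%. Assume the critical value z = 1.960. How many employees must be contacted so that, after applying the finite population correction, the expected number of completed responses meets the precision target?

1016

Completed interviews needed (unadjusted): n₀ = 1.960² × 0.2500 / 0.037² ≈ 701.53 → 702.
FPC for N = 1,973: n = 702 / (1 + 701/1973) = 702 / 1.3553 ≈ 517.97 → 518.
At a 51% response rate, contacts needed = 518 / 0.51 ≈ 1015.69 → 1016.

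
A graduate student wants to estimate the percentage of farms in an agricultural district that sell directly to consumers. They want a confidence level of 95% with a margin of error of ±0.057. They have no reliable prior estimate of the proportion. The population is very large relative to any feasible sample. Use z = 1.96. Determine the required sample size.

296

With no prior estimate, use p = 0.5, giving p(1−p) = 0.25.
n = z²·p(1−p)/E² = 1.96² × 0.2500 / 0.057² = 3.8416 × 0.2500 / 0.003249 ≈ 295.60.
Rounding up gives n = 296.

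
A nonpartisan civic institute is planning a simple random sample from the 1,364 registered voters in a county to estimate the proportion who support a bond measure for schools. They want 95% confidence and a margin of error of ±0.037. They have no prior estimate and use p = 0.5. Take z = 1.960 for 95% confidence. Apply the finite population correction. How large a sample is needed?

Unadjusted: n₀ = 1.960² × 0.50 × 0.50 / 0.037² ≈ 701.53, so n₀ = 702.
Finite population correction with N = 1,364: n = n₀ / (1 + (n₀−1)/N) = 702 / (1 + 701/1364) = 702 / 1.5139 ≈ 463.69.
Rounding up, n = 464.

464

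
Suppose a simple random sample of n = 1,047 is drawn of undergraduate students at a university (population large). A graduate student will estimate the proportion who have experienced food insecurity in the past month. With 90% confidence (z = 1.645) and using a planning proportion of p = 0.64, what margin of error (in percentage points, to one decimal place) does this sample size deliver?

2.4

SE(p̂) = √[p(1−p)/n] = √[0.2304/1047] = 0.01483.
E = z × SE = 1.645 × 0.01483 = 0.02440, or 2.4 percentage points.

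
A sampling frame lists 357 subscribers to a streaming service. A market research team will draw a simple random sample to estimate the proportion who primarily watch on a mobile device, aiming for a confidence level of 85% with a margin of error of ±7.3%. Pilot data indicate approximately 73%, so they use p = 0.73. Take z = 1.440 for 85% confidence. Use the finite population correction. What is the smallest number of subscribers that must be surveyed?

Unadjusted: n₀ = 1.440² × 0.73 × 0.27 / 0.073² ≈ 76.69, so n₀ = 77.
Finite population correction with N = 357: n = n₀ / (1 + (n₀−1)/N) = 77 / (1 + 76/357) = 77 / 1.2129 ≈ 63.48.
Rounding up, n = 64.

64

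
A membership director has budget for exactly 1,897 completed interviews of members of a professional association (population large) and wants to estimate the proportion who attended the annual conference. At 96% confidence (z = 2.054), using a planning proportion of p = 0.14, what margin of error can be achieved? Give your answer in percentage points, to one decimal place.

1.6

SE(p̂) = √[p(1−p)/n] = √[0.1204/1897] = 0.00797.
E = z × SE = 2.054 × 0.00797 = 0.01636, or 1.6 percentage points.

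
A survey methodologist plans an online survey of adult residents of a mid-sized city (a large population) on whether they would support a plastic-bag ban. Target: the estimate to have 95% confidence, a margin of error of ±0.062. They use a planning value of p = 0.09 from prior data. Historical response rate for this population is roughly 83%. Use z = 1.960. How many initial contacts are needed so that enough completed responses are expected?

Completed interviews needed: n₀ = 1.960² × 0.0819 / 0.062² ≈ 81.85 → 82.
At an 83% response rate, contacts needed = 82 / 0.83 ≈ 98.80 → 99.

99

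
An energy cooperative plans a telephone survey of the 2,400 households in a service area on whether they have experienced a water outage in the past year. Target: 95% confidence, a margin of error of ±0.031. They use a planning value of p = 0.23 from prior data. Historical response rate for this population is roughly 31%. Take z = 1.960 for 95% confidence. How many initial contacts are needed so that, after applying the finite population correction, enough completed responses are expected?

Completed interviews needed (unadjusted): n₀ = 1.960² × 0.1771 / 0.031² ≈ 707.96 → 708.
FPC for N = 2,400: n = 708 / (1 + 707/2400) = 708 / 1.2946 ≈ 546.89 → 547.
At a 31% response rate, contacts needed = 547 / 0.31 ≈ 1764.52 → 1765.

1765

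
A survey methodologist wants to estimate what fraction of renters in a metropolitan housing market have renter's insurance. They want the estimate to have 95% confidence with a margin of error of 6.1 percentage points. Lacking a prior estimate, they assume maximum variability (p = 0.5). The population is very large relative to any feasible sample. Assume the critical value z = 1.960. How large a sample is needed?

With p = 0.5, p(1−p) = 0.25.
n = z²·p(1−p)/E² = 1.960² × 0.2500 / 0.061² = 3.8416 × 0.2500 / 0.003721 ≈ 258.10.
Rounding up gives n = 259.

259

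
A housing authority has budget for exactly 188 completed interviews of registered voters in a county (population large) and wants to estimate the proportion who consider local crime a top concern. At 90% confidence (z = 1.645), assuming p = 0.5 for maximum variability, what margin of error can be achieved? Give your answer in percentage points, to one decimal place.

SE(p̂) = √[p(1−p)/n] = √[0.2500/188] = 0.03647.
E = z × SE = 1.645 × 0.03647 = 0.05999, or 6.0 percentage points.

6.0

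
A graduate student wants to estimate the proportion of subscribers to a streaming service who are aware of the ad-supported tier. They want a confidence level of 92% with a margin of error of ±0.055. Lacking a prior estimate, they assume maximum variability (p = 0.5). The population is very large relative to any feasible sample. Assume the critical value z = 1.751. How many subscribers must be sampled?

With p = 0.5, p(1−p) = 0.25.
n = z²·p(1−p)/E² = 1.751² × 0.2500 / 0.055² = 3.0660 × 0.2500 / 0.003025 ≈ 253.39.
Rounding up gives n = 254.

254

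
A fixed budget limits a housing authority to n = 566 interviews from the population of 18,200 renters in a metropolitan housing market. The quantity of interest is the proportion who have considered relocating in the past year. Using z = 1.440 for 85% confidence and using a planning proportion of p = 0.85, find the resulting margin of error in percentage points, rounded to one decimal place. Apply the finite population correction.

2.1

Finite-population factor: (N−n)/(N−1) = (18200−566)/(18200−1) = 0.9690.
SE(p̂) = √[p(1−p)/n · (N−n)/(N−1)] = √[0.1275/566 × 0.9690] = 0.01477.
E = z × SE = 1.440 × 0.01477 = 0.02127 ≈ 2.1 percentage points.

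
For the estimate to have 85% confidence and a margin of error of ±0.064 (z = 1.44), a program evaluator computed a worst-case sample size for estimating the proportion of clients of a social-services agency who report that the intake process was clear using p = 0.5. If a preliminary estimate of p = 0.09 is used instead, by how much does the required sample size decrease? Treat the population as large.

Conservative (p = 0.5): n = 1.44² × 0.25 / 0.064² ≈ 126.56 → 127.
Using p = 0.09: p(1−p) = 0.0819, so n = 1.44² × 0.0819 / 0.064² ≈ 41.46 → 42.
Reduction: 127 − 42 = 85.

85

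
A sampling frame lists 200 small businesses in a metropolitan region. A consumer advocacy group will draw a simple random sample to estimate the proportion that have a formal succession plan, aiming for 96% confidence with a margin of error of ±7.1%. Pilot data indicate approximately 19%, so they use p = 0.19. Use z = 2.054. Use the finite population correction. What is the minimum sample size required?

Unadjusted: n₀ = 2.054² × 0.19 × 0.81 / 0.071² ≈ 128.80, so n₀ = 129.
Finite population correction with N = 200: n = n₀ / (1 + (n₀−1)/N) = 129 / (1 + 128/200) = 129 / 1.6400 ≈ 78.66.
Rounding up, n = 79.

79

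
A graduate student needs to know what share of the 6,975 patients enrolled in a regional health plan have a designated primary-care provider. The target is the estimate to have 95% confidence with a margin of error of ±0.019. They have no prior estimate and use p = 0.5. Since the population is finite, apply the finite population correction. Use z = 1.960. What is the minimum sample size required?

1927

Unadjusted: n₀ = 1.960² × 0.50 × 0.50 / 0.019² ≈ 2660.39, so n₀ = 2661.
Finite population correction with N = 6,975: n = n₀ / (1 + (n₀−1)/N) = 2661 / (1 + 2660/6975) = 2661 / 1.3814 ≈ 1926.36.
Rounding up, n = 1927.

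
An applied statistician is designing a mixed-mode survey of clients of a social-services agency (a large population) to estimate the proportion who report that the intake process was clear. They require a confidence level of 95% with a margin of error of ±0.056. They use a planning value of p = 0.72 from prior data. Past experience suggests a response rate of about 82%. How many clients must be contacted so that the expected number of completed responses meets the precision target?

For 95% confidence, z = 1.960.
Completed interviews needed: n₀ = 1.960² × 0.2016 / 0.056² ≈ 246.96 → 247.
At an 82% response rate, contacts needed = 247 / 0.82 ≈ 301.22 → 302.

302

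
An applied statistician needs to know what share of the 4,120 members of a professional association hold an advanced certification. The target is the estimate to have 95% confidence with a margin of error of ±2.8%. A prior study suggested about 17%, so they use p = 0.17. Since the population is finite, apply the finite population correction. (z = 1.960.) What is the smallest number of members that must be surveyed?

593

Unadjusted: n₀ = 1.960² × 0.17 × 0.83 / 0.028² ≈ 691.39, so n₀ = 692.
Finite population correction with N = 4,120: n = n₀ / (1 + (n₀−1)/N) = 692 / (1 + 691/4120) = 692 / 1.1677 ≈ 592.61.
Rounding up, n = 593.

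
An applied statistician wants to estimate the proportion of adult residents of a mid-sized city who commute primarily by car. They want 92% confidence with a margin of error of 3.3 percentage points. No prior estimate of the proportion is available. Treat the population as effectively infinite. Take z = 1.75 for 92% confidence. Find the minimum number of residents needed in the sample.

With no prior estimate, use p = 0.5, giving p(1−p) = 0.25.
n = z²·p(1−p)/E² = 1.75² × 0.2500 / 0.033² = 3.0625 × 0.2500 / 0.001089 ≈ 703.05.
Rounding up gives n = 704.

704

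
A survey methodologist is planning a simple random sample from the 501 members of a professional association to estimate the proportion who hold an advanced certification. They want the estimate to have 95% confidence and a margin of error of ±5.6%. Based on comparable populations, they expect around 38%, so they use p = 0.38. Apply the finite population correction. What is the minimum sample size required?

For 95% confidence, z = 1.96.
Unadjusted: n₀ = 1.96² × 0.38 × 0.62 / 0.056² ≈ 288.61, so n₀ = 289.
Finite population correction with N = 501: n = n₀ / (1 + (n₀−1)/N) = 289 / (1 + 288/501) = 289 / 1.5749 ≈ 183.51.
Rounding up, n = 184.

184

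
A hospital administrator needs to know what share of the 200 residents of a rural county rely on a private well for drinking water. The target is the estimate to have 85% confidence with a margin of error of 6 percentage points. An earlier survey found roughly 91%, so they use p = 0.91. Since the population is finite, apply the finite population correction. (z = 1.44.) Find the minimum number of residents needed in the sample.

Unadjusted: n₀ = 1.44² × 0.91 × 0.09 / 0.060² ≈ 47.17, so n₀ = 48.
Finite population correction with N = 200: n = n₀ / (1 + (n₀−1)/N) = 48 / (1 + 47/200) = 48 / 1.2350 ≈ 38.87.
Rounding up, n = 39.

39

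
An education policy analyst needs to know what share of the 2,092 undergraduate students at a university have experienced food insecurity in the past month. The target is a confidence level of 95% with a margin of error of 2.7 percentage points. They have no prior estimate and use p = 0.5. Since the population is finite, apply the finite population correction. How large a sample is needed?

For 95% confidence, z = 1.960.
Unadjusted: n₀ = 1.960² × 0.50 × 0.50 / 0.027² ≈ 1317.42, so n₀ = 1318.
Finite population correction with N = 2,092: n = n₀ / (1 + (n₀−1)/N) = 1318 / (1 + 1317/2092) = 1318 / 1.6295 ≈ 808.82.
Rounding up, n = 809.

809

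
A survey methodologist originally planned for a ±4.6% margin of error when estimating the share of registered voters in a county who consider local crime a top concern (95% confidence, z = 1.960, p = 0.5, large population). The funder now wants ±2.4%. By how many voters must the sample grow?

1214

At ±4.6%: n = 1.960² × 0.2500 / 0.046² ≈ 453.88 → 454.
At ±2.4%: n = 1.960² × 0.2500 / 0.024² ≈ 1667.36 → 1668.
Additional respondents: 1668 − 454 = 1214.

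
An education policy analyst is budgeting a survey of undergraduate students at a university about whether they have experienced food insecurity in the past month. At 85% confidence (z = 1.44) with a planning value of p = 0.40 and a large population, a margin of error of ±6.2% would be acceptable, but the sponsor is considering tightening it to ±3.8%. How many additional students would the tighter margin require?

At ±6.2%: n = 1.44² × 0.2400 / 0.062² ≈ 129.47 → 130.
At ±3.8%: n = 1.44² × 0.2400 / 0.038² ≈ 344.64 → 345.
Additional respondents: 345 − 130 = 215.

215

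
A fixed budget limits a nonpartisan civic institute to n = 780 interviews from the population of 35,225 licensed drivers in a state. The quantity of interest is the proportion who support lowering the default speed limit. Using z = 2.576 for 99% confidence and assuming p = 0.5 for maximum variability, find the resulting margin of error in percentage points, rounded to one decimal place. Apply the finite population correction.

4.6

Finite-population factor: (N−n)/(N−1) = (35225−780)/(35225−1) = 0.9779.
SE(p̂) = √[p(1−p)/n · (N−n)/(N−1)] = √[0.2500/780 × 0.9779] = 0.01770.
E = z × SE = 2.576 × 0.01770 = 0.04560 ≈ 4.6 percentage points.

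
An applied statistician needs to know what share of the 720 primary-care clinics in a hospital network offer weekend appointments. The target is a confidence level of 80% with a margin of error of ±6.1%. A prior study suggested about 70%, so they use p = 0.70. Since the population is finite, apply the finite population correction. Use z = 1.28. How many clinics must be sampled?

Unadjusted: n₀ = 1.28² × 0.70 × 0.30 / 0.061² ≈ 92.47, so n₀ = 93.
Finite population correction with N = 720: n = n₀ / (1 + (n₀−1)/N) = 93 / (1 + 92/720) = 93 / 1.1278 ≈ 82.46.
Rounding up, n = 83.

83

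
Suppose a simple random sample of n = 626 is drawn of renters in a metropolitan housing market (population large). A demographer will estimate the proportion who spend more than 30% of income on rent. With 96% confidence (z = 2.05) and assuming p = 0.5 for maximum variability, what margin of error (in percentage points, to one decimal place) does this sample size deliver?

SE(p̂) = √[p(1−p)/n] = √[0.2500/626] = 0.01998.
E = z × SE = 2.05 × 0.01998 = 0.04097, or 4.1 percentage points.

4.1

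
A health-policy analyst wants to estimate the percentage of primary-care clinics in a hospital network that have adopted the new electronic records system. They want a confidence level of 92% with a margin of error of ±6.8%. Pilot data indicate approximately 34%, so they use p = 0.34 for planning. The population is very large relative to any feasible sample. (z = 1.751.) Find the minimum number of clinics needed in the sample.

With p = 0.34, p(1−p) = 0.2244.
n = z²·p(1−p)/E² = 1.751² × 0.2244 / 0.068² = 3.0660 × 0.2244 / 0.004624 ≈ 148.79.
Rounding up gives n = 149.

149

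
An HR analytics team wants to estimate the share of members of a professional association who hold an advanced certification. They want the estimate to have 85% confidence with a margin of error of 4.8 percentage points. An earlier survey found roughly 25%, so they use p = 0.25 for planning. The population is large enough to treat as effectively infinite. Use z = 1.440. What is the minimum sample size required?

With p = 0.25, p(1−p) = 0.1875.
n = z²·p(1−p)/E² = 1.440² × 0.1875 / 0.048² = 2.0736 × 0.1875 / 0.002304 ≈ 168.75.
Rounding up gives n = 169.

169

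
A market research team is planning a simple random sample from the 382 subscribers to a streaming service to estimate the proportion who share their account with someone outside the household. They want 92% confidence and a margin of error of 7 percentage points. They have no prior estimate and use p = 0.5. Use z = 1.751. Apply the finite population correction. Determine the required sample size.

Unadjusted: n₀ = 1.751² × 0.50 × 0.50 / 0.070² ≈ 156.43, so n₀ = 157.
Finite population correction with N = 382: n = n₀ / (1 + (n₀−1)/N) = 157 / (1 + 156/382) = 157 / 1.4084 ≈ 111.48.
Rounding up, n = 112.

112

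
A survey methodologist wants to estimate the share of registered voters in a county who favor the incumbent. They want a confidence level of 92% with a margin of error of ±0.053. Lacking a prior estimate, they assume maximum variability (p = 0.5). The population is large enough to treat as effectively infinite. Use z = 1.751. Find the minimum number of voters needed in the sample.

With p = 0.5, p(1−p) = 0.25.
n = z²·p(1−p)/E² = 1.751² × 0.2500 / 0.053² = 3.0660 × 0.2500 / 0.002809 ≈ 272.87.
Rounding up gives n = 273.

273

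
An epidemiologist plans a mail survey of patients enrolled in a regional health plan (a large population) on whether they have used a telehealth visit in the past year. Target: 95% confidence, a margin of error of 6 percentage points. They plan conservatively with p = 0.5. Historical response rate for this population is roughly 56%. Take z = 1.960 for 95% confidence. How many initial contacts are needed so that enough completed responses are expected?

Completed interviews needed: n₀ = 1.960² × 0.2500 / 0.060² ≈ 266.78 → 267.
At a 56% response rate, contacts needed = 267 / 0.56 ≈ 476.79 → 477.

477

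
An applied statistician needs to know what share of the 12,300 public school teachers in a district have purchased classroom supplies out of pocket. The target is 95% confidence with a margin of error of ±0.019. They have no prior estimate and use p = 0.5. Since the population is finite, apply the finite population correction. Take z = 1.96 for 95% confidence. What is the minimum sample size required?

Unadjusted: n₀ = 1.96² × 0.50 × 0.50 / 0.019² ≈ 2660.39, so n₀ = 2661.
Finite population correction with N = 12,300: n = n₀ / (1 + (n₀−1)/N) = 2661 / (1 + 2660/12300) = 2661 / 1.2163 ≈ 2187.85.
Rounding up, n = 2188.

2188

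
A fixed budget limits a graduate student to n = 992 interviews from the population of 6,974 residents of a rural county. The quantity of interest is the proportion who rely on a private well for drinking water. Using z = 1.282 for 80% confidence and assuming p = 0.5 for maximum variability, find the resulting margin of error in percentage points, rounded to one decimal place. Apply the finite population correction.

Finite-population factor: (N−n)/(N−1) = (6974−992)/(6974−1) = 0.8579.
SE(p̂) = √[p(1−p)/n · (N−n)/(N−1)] = √[0.2500/992 × 0.8579] = 0.01470.
E = z × SE = 1.282 × 0.01470 = 0.01885 ≈ 1.9 percentage points.

1.9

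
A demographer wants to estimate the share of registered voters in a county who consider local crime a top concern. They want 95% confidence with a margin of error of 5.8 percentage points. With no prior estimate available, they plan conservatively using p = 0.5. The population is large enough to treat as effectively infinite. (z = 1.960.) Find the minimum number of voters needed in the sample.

286

With p = 0.5, p(1−p) = 0.25.
n = z²·p(1−p)/E² = 1.960² × 0.2500 / 0.058² = 3.8416 × 0.2500 / 0.003364 ≈ 285.49.
Rounding up gives n = 286.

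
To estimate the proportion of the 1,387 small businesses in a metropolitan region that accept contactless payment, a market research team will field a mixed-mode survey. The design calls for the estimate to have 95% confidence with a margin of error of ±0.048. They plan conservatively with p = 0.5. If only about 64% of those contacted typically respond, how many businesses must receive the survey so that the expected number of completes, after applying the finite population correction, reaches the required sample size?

For 95% confidence, z = 1.96.
Completed interviews needed (unadjusted): n₀ = 1.96² × 0.2500 / 0.048² ≈ 416.84 → 417.
FPC for N = 1,387: n = 417 / (1 + 416/1387) = 417 / 1.2999 ≈ 320.79 → 321.
At a 64% response rate, contacts needed = 321 / 0.64 ≈ 501.56 → 502.

502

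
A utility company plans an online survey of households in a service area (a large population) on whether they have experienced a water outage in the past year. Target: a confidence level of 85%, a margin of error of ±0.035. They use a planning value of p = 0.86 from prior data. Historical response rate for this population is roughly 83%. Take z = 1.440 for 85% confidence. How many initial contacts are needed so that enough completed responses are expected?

246

Completed interviews needed: n₀ = 1.440² × 0.1204 / 0.035² ≈ 203.81 → 204.
At an 83% response rate, contacts needed = 204 / 0.83 ≈ 245.78 → 246.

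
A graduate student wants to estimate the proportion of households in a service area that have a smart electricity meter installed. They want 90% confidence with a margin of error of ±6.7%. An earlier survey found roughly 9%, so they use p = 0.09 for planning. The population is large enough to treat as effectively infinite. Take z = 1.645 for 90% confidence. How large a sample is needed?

50

With p = 0.09, p(1−p) = 0.0819.
n = z²·p(1−p)/E² = 1.645² × 0.0819 / 0.067² = 2.7060 × 0.0819 / 0.004489 ≈ 49.37.
Rounding up gives n = 50.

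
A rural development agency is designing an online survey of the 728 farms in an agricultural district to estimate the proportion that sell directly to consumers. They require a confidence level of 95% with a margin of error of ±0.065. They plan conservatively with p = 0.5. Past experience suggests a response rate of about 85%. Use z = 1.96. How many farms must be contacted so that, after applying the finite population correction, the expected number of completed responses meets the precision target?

205

Completed interviews needed (unadjusted): n₀ = 1.96² × 0.2500 / 0.065² ≈ 227.31 → 228.
FPC for N = 728: n = 228 / (1 + 227/728) = 228 / 1.3118 ≈ 173.81 → 174.
At an 85% response rate, contacts needed = 174 / 0.85 ≈ 204.71 → 205.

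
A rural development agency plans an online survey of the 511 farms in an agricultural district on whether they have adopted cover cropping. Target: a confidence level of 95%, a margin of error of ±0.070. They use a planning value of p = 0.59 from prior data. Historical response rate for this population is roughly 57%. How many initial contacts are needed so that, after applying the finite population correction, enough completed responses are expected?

For 95% confidence, z = 1.96.
Completed interviews needed (unadjusted): n₀ = 1.96² × 0.2419 / 0.070² ≈ 189.65 → 190.
FPC for N = 511: n = 190 / (1 + 189/511) = 190 / 1.3699 ≈ 138.70 → 139.
At a 57% response rate, contacts needed = 139 / 0.57 ≈ 243.86 → 244.

244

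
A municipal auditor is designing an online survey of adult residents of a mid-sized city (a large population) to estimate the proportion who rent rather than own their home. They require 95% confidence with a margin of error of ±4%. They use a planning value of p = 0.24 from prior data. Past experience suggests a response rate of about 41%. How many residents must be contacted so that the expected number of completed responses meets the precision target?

For 95% confidence, z = 1.96.
Completed interviews needed: n₀ = 1.96² × 0.1824 / 0.040² ≈ 437.94 → 438.
At a 41% response rate, contacts needed = 438 / 0.41 ≈ 1068.29 → 1069.

1069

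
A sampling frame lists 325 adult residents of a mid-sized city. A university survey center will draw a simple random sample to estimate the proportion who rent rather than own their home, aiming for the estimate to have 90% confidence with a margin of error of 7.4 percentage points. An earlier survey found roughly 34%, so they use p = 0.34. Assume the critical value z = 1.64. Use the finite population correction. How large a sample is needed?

Unadjusted: n₀ = 1.64² × 0.34 × 0.66 / 0.074² ≈ 110.22, so n₀ = 111.
Finite population correction with N = 325: n = n₀ / (1 + (n₀−1)/N) = 111 / (1 + 110/325) = 111 / 1.3385 ≈ 82.93.
Rounding up, n = 83.

83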